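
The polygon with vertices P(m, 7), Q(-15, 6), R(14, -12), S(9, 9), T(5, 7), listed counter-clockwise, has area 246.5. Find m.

Write out the shoelace sum; only the two edges meeting at P involve m:
2·Area = [(5·7 − m·7) + (m·6 − (-15)·7)] + 348
       = -1·m + 488 = 493
⇒ m = -5.

-5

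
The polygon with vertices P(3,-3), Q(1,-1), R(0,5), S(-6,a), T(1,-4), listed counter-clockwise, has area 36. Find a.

Write out the shoelace sum; only the two edges meeting at S involve a:
2·Area = [(0·a − (-6)·5) + ((-6)·(-4) − 1·a)] + 14
       = -1·a + 68 = 72
⇒ a = -4.

-4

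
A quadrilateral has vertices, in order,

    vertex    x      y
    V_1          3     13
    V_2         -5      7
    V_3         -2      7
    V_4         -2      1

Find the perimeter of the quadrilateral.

32

|V_1V_2| = √((-8)² + (-6)²) = √100 = 10
|V_2V_3| = √((3)² + (0)²) = √9 = 3
|V_3V_4| = √((0)² + (-6)²) = √36 = 6
|V_4V_1| = √((5)² + (12)²) = √169 = 13
Perimeter = 10 + 3 + 6 + 13 = 32.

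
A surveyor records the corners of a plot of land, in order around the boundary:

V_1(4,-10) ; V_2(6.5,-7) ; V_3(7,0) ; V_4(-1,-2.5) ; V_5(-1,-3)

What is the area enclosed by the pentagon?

45.5

Apply the shoelace (surveyor's) formula: 2A = Σ (x_i·y_{i+1} − x_{i+1}·y_i), indices taken mod 5.
V_1→V_2: (4)(-7) − (6.5)(-10) = 37
V_2→V_3: (6.5)(0) − (7)(-7) = 49
V_3→V_4: (7)(-2.5) − (-1)(0) = -17.5
V_4→V_5: (-1)(-3) − (-1)(-2.5) = 0.5
V_5→V_1: (-1)(-10) − (4)(-3) = 22
Σ = 91
Area = |Σ|/2 = 45.5.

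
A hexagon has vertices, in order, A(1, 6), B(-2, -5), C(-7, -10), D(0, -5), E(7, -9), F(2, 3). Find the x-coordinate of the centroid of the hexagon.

Apply the surveyor's formula. First the cross-terms c_i = x_i·y_{i+1} − x_{i+1}·y_i:
  7, -15, 35, 35, 39, 9  ⇒  2A = 110, A = 55.
Then Σ (x_i + x_{i+1})·c_i = 506, so x̄ = 506 / (6·55) = 23/15.

23/15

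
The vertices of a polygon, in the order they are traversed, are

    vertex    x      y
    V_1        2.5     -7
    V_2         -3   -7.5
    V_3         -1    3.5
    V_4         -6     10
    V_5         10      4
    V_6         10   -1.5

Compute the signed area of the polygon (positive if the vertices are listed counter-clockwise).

-146

Apply the shoelace (surveyor's) formula: 2A = Σ (x_i·y_{i+1} − x_{i+1}·y_i), indices taken mod 6.
Cross-terms: -39.75, -18, 11, -124, -55, -66.25  ⇒  Σ = -292
Signed area = Σ/2 = -146 (negative ⇒ clockwise traversal).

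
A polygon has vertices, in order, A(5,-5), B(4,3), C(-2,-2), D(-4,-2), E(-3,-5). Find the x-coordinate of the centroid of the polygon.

Apply the shoelace formula. First the cross-terms c_i = x_i·y_{i+1} − x_{i+1}·y_i:
  35, -2, -4, 14, 40  ⇒  2A = 83, A = 41.5.
Then Σ (x_i + x_{i+1})·c_i = 317, so x̄ = 317 / (6·41.5) = 317/249.

317/249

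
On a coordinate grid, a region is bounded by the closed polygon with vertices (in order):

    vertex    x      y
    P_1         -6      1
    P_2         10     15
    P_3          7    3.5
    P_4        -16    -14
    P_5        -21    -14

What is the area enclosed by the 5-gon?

193.5

P_1→P_2: (-6)(15) − (10)(1) = -100
P_2→P_3: (10)(3.5) − (7)(15) = -70
P_3→P_4: (7)(-14) − (-16)(3.5) = -42
P_4→P_5: (-16)(-14) − (-21)(-14) = -70
P_5→P_1: (-21)(1) − (-6)(-14) = -105
Σ = -387
Area = |Σ|/2 = 193.5.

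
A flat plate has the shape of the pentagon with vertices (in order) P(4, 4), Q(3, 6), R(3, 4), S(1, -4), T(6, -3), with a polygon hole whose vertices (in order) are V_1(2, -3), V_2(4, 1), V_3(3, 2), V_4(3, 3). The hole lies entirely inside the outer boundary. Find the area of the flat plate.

20

Outer boundary:
Apply Gauss's area formula: 2A = Σ (x_i·y_{i+1} − x_{i+1}·y_i), indices taken mod 5.
Σ = (12) + (-6) + (-16) + (21) + (36) = 47
Area = |Σ|/2 = 23.5.
Hole:
Apply the shoelace (surveyor's) formula: 2A = Σ (x_i·y_{i+1} − x_{i+1}·y_i), indices taken mod 4.
Σ = (14) + (5) + (3) + (-15) = 7
Area = |Σ|/2 = 3.5.
Net area = 23.5 − 3.5 = 20.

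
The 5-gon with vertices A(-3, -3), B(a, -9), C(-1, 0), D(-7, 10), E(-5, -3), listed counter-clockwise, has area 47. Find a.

The doubled signed area Σ (x_i y_{i+1} − x_{i+1} y_i) is linear in a.
With a=0 it equals 85; the coefficient of a is 3 (from the two edges through B).
So 3·a + 85 = 2·47 = 94 ⇒ a = 3.

3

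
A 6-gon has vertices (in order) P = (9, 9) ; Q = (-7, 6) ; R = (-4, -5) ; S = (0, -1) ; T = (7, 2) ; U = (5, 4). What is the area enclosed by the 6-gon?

Apply Gauss's area formula: 2A = Σ (x_i·y_{i+1} − x_{i+1}·y_i), indices taken mod 6.
Cross-terms: 117, 59, 4, 7, 18, 9  ⇒  Σ = 214
Area = |Σ|/2 = 107.

107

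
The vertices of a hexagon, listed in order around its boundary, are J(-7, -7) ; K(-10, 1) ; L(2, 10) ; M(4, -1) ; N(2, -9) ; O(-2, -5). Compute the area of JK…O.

152

Apply the shoelace formula: 2A = Σ (x_i·y_{i+1} − x_{i+1}·y_i), indices taken mod 6.
Σ = (-77) + (-102) + (-42) + (-34) + (-28) + (-21) = -304
Area = |Σ|/2 = 152.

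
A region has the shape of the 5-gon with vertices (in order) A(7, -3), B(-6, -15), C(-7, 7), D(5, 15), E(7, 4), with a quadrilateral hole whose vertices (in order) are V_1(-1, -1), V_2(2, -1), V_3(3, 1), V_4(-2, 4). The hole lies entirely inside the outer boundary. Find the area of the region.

258

Outer boundary:
Apply the surveyor's formula: 2A = Σ (x_i·y_{i+1} − x_{i+1}·y_i), indices taken mod 5.
A→B: (7)(-15) − (-6)(-3) = -123
B→C: (-6)(7) − (-7)(-15) = -147
C→D: (-7)(15) − (5)(7) = -140
D→E: (5)(4) − (7)(15) = -85
E→A: (7)(-3) − (7)(4) = -49
Σ = -544
Area = |Σ|/2 = 272.
Hole:
Apply the surveyor's formula: 2A = Σ (x_i·y_{i+1} − x_{i+1}·y_i), indices taken mod 4.
Σ = (3) + (5) + (14) + (6) = 28
Area = |Σ|/2 = 14.
Net area = 272 − 14 = 258.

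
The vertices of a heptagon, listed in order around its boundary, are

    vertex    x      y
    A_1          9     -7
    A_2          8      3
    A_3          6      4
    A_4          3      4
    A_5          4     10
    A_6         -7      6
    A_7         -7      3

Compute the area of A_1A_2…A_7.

A_1→A_2: (9)(3) − (8)(-7) = 83
A_2→A_3: (8)(4) − (6)(3) = 14
A_3→A_4: (6)(4) − (3)(4) = 12
A_4→A_5: (3)(10) − (4)(4) = 14
A_5→A_6: (4)(6) − (-7)(10) = 94
A_6→A_7: (-7)(3) − (-7)(6) = 21
A_7→A_1: (-7)(-7) − (9)(3) = 22
Σ = 260
Area = |Σ|/2 = 130.

130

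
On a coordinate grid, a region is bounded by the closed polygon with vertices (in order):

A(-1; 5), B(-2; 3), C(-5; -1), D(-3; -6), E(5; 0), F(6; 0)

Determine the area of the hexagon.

Apply Gauss's area formula: 2A = Σ (x_i·y_{i+1} − x_{i+1}·y_i), indices taken mod 6.
Σ = (7) + (17) + (27) + (30) + (0) + (30) = 111
Area = |Σ|/2 = 55.5.

55.5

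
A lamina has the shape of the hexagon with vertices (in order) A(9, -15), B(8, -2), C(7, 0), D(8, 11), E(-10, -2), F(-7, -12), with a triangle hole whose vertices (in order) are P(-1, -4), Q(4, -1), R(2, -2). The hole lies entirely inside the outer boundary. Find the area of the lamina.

Outer boundary:
Σ = (102) + (14) + (77) + (94) + (106) + (213) = 606
Area = |Σ|/2 = 303.
Hole:
Apply the surveyor's formula: 2A = Σ (x_i·y_{i+1} − x_{i+1}·y_i), indices taken mod 3.
Σ = (17) + (-6) + (-10) = 1
Area = |Σ|/2 = 0.5.
Net area = 303 − 0.5 = 302.5.

302.5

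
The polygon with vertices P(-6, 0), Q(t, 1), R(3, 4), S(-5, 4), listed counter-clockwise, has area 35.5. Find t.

6

Write out the shoelace sum; only the two edges meeting at Q involve t:
2·Area = [((-6)·1 − t·0) + (t·4 − 3·1)] + 56
       = 4·t + 47 = 71
⇒ t = 6.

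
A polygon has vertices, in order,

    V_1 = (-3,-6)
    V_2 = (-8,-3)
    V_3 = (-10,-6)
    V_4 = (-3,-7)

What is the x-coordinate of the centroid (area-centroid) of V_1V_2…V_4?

-79/12

Apply the shoelace formula. First the cross-terms c_i = x_i·y_{i+1} − x_{i+1}·y_i:
  -39, 18, 52, -3  ⇒  2A = 28, A = 14.
Then Σ (x_i + x_{i+1})·c_i = -553, so x̄ = -553 / (6·14) = -79/12.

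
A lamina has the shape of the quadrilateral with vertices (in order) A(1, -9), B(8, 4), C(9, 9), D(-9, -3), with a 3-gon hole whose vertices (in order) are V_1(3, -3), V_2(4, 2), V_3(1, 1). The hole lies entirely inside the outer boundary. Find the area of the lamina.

118

Outer boundary:
Apply Gauss's area formula: 2A = Σ (x_i·y_{i+1} − x_{i+1}·y_i), indices taken mod 4.
Cross-terms: 76, 36, 54, 84  ⇒  Σ = 250
Area = |Σ|/2 = 125.
Hole:
Apply Gauss's area formula: 2A = Σ (x_i·y_{i+1} − x_{i+1}·y_i), indices taken mod 3.
V_1→V_2: (3)(2) − (4)(-3) = 18
V_2→V_3: (4)(1) − (1)(2) = 2
V_3→V_1: (1)(-3) − (3)(1) = -6
Σ = 14
Area = |Σ|/2 = 7.
Net area = 125 − 7 = 118.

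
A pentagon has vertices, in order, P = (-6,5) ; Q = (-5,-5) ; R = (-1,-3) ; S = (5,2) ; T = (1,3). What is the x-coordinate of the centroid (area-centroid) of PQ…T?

-325/171

Apply the shoelace (surveyor's) formula. First the cross-terms c_i = x_i·y_{i+1} − x_{i+1}·y_i:
  55, 10, 13, 13, 23  ⇒  2A = 114, A = 57.
Then Σ (x_i + x_{i+1})·c_i = -650, so x̄ = -650 / (6·57) = -325/171.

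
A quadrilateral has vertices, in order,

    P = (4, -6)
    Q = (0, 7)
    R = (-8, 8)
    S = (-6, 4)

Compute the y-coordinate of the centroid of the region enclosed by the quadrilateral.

17/6

Apply the shoelace formula. First the cross-terms c_i = x_i·y_{i+1} − x_{i+1}·y_i:
  28, 56, 16, 20  ⇒  2A = 120, A = 60.
Then Σ (y_i + y_{i+1})·c_i = 1020, so ȳ = 1020 / (6·60) = 17/6.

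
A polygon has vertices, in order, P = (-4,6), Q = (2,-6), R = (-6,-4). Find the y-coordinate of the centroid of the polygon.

-4/3

Apply the shoelace (surveyor's) formula. First the cross-terms c_i = x_i·y_{i+1} − x_{i+1}·y_i:
  12, -44, -52  ⇒  2A = -84, A = -42.
Then Σ (y_i + y_{i+1})·c_i = 336, so ȳ = 336 / (6·(-42)) = -4/3.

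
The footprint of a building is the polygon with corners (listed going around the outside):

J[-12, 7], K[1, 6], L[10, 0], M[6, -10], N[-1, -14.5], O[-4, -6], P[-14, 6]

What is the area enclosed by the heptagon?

Apply the shoelace formula: 2A = Σ (x_i·y_{i+1} − x_{i+1}·y_i), indices taken mod 7.
Σ = (-79) + (-60) + (-100) + (-97) + (-52) + (-108) + (-26) = -522
Area = |Σ|/2 = 261.

261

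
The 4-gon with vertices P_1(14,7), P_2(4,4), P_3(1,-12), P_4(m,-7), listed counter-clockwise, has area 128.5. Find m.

10

Write out the shoelace sum; only the two edges meeting at P_4 involve m:
2·Area = [(1·(-7) − m·(-12)) + (m·7 − 14·(-7))] + -24
       = 19·m + 67 = 257
⇒ m = 10.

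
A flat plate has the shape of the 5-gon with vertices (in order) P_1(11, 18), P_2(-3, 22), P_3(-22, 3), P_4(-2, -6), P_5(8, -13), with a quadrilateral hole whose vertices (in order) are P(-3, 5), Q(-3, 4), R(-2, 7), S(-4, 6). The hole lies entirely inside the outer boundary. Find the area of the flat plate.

633

Outer boundary:
Apply the shoelace formula: 2A = Σ (x_i·y_{i+1} − x_{i+1}·y_i), indices taken mod 5.
Σ = (296) + (475) + (138) + (74) + (287) = 1270
Area = |Σ|/2 = 635.
Hole:
Apply Gauss's area formula: 2A = Σ (x_i·y_{i+1} − x_{i+1}·y_i), indices taken mod 4.
P→Q: (-3)(4) − (-3)(5) = 3
Q→R: (-3)(7) − (-2)(4) = -13
R→S: (-2)(6) − (-4)(7) = 16
S→P: (-4)(5) − (-3)(6) = -2
Σ = 4
Area = |Σ|/2 = 2.
Net area = 635 − 2 = 633.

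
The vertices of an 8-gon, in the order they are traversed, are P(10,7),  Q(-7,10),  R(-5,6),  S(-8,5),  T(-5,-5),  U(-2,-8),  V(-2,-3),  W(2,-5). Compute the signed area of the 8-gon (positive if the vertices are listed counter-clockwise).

172.5

Apply the surveyor's formula: 2A = Σ (x_i·y_{i+1} − x_{i+1}·y_i), indices taken mod 8.
Cross-terms: 149, 8, 23, 65, 30, -10, 16, 64  ⇒  Σ = 345
Signed area = Σ/2 = 172.5 (positive ⇒ counter-clockwise traversal).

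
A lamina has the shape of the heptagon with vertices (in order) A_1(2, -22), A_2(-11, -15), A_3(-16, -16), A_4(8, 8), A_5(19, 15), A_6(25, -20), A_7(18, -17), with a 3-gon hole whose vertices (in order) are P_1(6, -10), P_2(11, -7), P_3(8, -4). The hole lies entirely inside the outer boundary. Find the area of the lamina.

763

Outer boundary:
Cross-terms: -272, -64, 0, -32, -755, -65, -362  ⇒  Σ = -1550
Area = |Σ|/2 = 775.
Hole:
Apply the shoelace (surveyor's) formula: 2A = Σ (x_i·y_{i+1} − x_{i+1}·y_i), indices taken mod 3.
Σ = (68) + (12) + (-56) = 24
Area = |Σ|/2 = 12.
Net area = 775 − 12 = 763.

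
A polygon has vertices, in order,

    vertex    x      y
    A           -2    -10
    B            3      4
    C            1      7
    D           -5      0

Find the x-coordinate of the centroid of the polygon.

Apply the shoelace formula. First the cross-terms c_i = x_i·y_{i+1} − x_{i+1}·y_i:
  22, 17, 35, 50  ⇒  2A = 124, A = 62.
Then Σ (x_i + x_{i+1})·c_i = -400, so x̄ = -400 / (6·62) = -100/93.

-100/93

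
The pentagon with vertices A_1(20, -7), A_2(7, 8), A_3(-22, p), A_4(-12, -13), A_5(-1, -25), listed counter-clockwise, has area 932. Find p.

21

The doubled signed area Σ (x_i y_{i+1} − x_{i+1} y_i) is linear in p.
With p=0 it equals 1465; the coefficient of p is 19 (from the two edges through A_3).
So 19·p + 1465 = 2·932 = 1864 ⇒ p = 21.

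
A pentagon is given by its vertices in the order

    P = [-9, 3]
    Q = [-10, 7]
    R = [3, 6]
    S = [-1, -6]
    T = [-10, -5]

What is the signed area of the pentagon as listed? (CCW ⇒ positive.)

Apply the shoelace formula: 2A = Σ (x_i·y_{i+1} − x_{i+1}·y_i), indices taken mod 5.
P→Q: (-9)(7) − (-10)(3) = -33
Q→R: (-10)(6) − (3)(7) = -81
R→S: (3)(-6) − (-1)(6) = -12
S→T: (-1)(-5) − (-10)(-6) = -55
T→P: (-10)(3) − (-9)(-5) = -75
Σ = -256
Signed area = Σ/2 = -128 (negative ⇒ clockwise traversal).

-128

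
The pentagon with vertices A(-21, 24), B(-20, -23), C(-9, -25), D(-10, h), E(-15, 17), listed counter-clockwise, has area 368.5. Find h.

The doubled signed area Σ (x_i y_{i+1} − x_{i+1} y_i) is linear in h.
With h=0 it equals 833; the coefficient of h is 6 (from the two edges through D).
So 6·h + 833 = 2·368.5 = 737 ⇒ h = -16.

-16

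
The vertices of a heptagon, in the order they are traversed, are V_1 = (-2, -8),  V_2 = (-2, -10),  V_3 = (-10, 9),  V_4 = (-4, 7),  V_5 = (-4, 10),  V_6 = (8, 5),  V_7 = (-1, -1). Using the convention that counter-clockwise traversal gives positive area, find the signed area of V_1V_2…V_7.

-128.5

Apply Gauss's area formula: 2A = Σ (x_i·y_{i+1} − x_{i+1}·y_i), indices taken mod 7.
V_1→V_2: (-2)(-10) − (-2)(-8) = 4
V_2→V_3: (-2)(9) − (-10)(-10) = -118
V_3→V_4: (-10)(7) − (-4)(9) = -34
V_4→V_5: (-4)(10) − (-4)(7) = -12
V_5→V_6: (-4)(5) − (8)(10) = -100
V_6→V_7: (8)(-1) − (-1)(5) = -3
V_7→V_1: (-1)(-8) − (-2)(-1) = 6
Σ = -257
Signed area = Σ/2 = -128.5 (negative ⇒ clockwise traversal).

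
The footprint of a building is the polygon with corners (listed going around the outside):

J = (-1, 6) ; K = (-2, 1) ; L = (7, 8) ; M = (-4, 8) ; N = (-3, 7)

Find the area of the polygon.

Σ = (11) + (-23) + (88) + (-4) + (-11) = 61
Area = |Σ|/2 = 30.5.

30.5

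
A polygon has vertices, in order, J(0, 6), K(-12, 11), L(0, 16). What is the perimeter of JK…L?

36

|JK| = √((-12)² + (5)²) = √169 = 13
|KL| = √((12)² + (5)²) = √169 = 13
|LJ| = √((0)² + (-10)²) = √100 = 10
Perimeter = 13 + 13 + 10 = 36.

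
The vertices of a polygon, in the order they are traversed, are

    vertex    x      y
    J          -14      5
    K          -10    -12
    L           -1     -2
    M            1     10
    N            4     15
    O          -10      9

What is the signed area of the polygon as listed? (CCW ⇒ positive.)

J→K: (-14)(-12) − (-10)(5) = 218
K→L: (-10)(-2) − (-1)(-12) = 8
L→M: (-1)(10) − (1)(-2) = -8
M→N: (1)(15) − (4)(10) = -25
N→O: (4)(9) − (-10)(15) = 186
O→J: (-10)(5) − (-14)(9) = 76
Σ = 455
Signed area = Σ/2 = 227.5 (positive ⇒ counter-clockwise traversal).

227.5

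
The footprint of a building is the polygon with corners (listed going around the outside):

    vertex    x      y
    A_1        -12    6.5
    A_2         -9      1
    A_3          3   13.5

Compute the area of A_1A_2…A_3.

51.75

Cross-terms: 46.5, -124.5, 181.5  ⇒  Σ = 103.5
Area = |Σ|/2 = 51.75.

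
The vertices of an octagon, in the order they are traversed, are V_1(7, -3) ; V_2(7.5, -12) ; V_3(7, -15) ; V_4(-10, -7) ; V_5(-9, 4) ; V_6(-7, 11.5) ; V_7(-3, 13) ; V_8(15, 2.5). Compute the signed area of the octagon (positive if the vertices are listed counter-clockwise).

-394.5

Apply the shoelace (surveyor's) formula: 2A = Σ (x_i·y_{i+1} − x_{i+1}·y_i), indices taken mod 8.
Cross-terms: -61.5, -28.5, -199, -103, -75.5, -56.5, -202.5, -62.5  ⇒  Σ = -789
Signed area = Σ/2 = -394.5 (negative ⇒ clockwise traversal).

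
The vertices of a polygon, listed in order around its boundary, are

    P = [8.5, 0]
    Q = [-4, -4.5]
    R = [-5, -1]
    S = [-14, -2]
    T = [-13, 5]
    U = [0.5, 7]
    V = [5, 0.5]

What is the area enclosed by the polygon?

144.625

Apply Gauss's area formula: 2A = Σ (x_i·y_{i+1} − x_{i+1}·y_i), indices taken mod 7.
Σ = (-38.25) + (-18.5) + (-4) + (-96) + (-93.5) + (-34.75) + (-4.25) = -289.25
Area = |Σ|/2 = 144.625.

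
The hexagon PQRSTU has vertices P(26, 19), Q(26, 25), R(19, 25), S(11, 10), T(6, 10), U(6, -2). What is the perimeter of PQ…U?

|PQ| = √((0)² + (6)²) = √36 = 6
|QR| = √((-7)² + (0)²) = √49 = 7
|RS| = √((-8)² + (-15)²) = √289 = 17
|ST| = √((-5)² + (0)²) = √25 = 5
|TU| = √((0)² + (-12)²) = √144 = 12
|UP| = √((20)² + (21)²) = √841 = 29
Perimeter = 6 + 7 + 17 + 5 + 12 + 29 = 76.

76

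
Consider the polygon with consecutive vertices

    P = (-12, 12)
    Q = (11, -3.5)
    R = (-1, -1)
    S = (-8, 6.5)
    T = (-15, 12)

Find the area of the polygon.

76.75

Apply the surveyor's formula: 2A = Σ (x_i·y_{i+1} − x_{i+1}·y_i), indices taken mod 5.
Σ = (-90) + (-14.5) + (-14.5) + (1.5) + (-36) = -153.5
Area = |Σ|/2 = 76.75.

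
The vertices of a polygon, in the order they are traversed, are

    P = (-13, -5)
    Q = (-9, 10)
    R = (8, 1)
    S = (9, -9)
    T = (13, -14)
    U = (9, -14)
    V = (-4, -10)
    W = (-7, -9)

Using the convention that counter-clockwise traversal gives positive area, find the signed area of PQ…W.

Apply the shoelace formula: 2A = Σ (x_i·y_{i+1} − x_{i+1}·y_i), indices taken mod 8.
Σ = (-175) + (-89) + (-81) + (-9) + (-56) + (-146) + (-34) + (-82) = -672
Signed area = Σ/2 = -336 (negative ⇒ clockwise traversal).

-336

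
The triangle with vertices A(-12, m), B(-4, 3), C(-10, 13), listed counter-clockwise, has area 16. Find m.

11

Write out the shoelace sum; only the two edges meeting at A involve m:
2·Area = [((-10)·m − (-12)·13) + ((-12)·3 − (-4)·m)] + -22
       = -6·m + 98 = 32
⇒ m = 11.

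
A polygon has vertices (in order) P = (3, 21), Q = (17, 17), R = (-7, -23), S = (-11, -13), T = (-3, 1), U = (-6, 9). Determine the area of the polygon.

482

Apply the shoelace (surveyor's) formula: 2A = Σ (x_i·y_{i+1} − x_{i+1}·y_i), indices taken mod 6.
Cross-terms: -306, -272, -162, -50, -21, -153  ⇒  Σ = -964
Area = |Σ|/2 = 482.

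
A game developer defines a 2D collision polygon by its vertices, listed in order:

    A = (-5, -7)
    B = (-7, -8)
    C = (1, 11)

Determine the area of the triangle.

Apply the surveyor's formula: 2A = Σ (x_i·y_{i+1} − x_{i+1}·y_i), indices taken mod 3.
A→B: (-5)(-8) − (-7)(-7) = -9
B→C: (-7)(11) − (1)(-8) = -69
C→A: (1)(-7) − (-5)(11) = 48
Σ = -30
Area = |Σ|/2 = 15.

15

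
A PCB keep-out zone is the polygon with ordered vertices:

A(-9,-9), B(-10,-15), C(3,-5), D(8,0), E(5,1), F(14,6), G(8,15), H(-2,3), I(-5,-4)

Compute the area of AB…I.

226

Apply Gauss's area formula: 2A = Σ (x_i·y_{i+1} − x_{i+1}·y_i), indices taken mod 9.
Σ = (45) + (95) + (40) + (8) + (16) + (162) + (54) + (23) + (9) = 452
Area = |Σ|/2 = 226.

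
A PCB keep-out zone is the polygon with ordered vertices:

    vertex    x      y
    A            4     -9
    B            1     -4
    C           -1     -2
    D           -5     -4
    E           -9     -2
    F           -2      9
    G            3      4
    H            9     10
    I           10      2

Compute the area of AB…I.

175.5

Apply the shoelace formula: 2A = Σ (x_i·y_{i+1} − x_{i+1}·y_i), indices taken mod 9.
Σ = (-7) + (-6) + (-6) + (-26) + (-85) + (-35) + (-6) + (-82) + (-98) = -351
Area = |Σ|/2 = 175.5.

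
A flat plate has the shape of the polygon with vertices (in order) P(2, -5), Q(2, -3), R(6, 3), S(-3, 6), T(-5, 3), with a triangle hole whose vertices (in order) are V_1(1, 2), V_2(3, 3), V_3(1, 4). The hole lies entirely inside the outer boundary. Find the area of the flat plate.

Outer boundary:
Apply Gauss's area formula: 2A = Σ (x_i·y_{i+1} − x_{i+1}·y_i), indices taken mod 5.
Cross-terms: 4, 24, 45, 21, 19  ⇒  Σ = 113
Area = |Σ|/2 = 56.5.
Hole:
Apply the surveyor's formula: 2A = Σ (x_i·y_{i+1} − x_{i+1}·y_i), indices taken mod 3.
Σ = (-3) + (9) + (-2) = 4
Area = |Σ|/2 = 2.
Net area = 56.5 − 2 = 54.5.

54.5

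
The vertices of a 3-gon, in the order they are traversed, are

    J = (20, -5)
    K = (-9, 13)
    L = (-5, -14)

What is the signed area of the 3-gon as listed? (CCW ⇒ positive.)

355.5

Apply the surveyor's formula: 2A = Σ (x_i·y_{i+1} − x_{i+1}·y_i), indices taken mod 3.
Σ = (215) + (191) + (305) = 711
Signed area = Σ/2 = 355.5 (positive ⇒ counter-clockwise traversal).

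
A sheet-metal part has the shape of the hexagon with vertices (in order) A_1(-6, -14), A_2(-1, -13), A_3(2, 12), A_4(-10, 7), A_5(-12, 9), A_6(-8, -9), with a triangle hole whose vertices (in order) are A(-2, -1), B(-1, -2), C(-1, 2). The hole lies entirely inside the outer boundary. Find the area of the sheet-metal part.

220

Outer boundary:
Σ = (64) + (14) + (134) + (-6) + (180) + (58) = 444
Area = |Σ|/2 = 222.
Hole:
Σ = (3) + (-4) + (5) = 4
Area = |Σ|/2 = 2.
Net area = 222 − 2 = 220.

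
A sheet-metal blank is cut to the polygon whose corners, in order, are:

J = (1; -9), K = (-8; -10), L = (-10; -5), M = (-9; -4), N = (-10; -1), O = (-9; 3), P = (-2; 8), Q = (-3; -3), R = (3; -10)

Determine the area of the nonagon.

J→K: (1)(-10) − (-8)(-9) = -82
K→L: (-8)(-5) − (-10)(-10) = -60
L→M: (-10)(-4) − (-9)(-5) = -5
M→N: (-9)(-1) − (-10)(-4) = -31
N→O: (-10)(3) − (-9)(-1) = -39
O→P: (-9)(8) − (-2)(3) = -66
P→Q: (-2)(-3) − (-3)(8) = 30
Q→R: (-3)(-10) − (3)(-3) = 39
R→J: (3)(-9) − (1)(-10) = -17
Σ = -231
Area = |Σ|/2 = 115.5.

115.5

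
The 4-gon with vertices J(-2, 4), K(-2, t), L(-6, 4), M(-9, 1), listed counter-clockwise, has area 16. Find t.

9

The doubled signed area Σ (x_i y_{i+1} − x_{i+1} y_i) is linear in t.
With t=0 it equals -4; the coefficient of t is 4 (from the two edges through K).
So 4·t + -4 = 2·16 = 32 ⇒ t = 9.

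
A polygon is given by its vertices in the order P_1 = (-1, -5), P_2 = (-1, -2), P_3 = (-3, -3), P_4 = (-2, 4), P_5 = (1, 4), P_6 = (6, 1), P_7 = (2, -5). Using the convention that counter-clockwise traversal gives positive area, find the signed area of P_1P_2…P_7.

Apply the shoelace formula: 2A = Σ (x_i·y_{i+1} − x_{i+1}·y_i), indices taken mod 7.
Σ = (-3) + (-3) + (-18) + (-12) + (-23) + (-32) + (-15) = -106
Signed area = Σ/2 = -53 (negative ⇒ clockwise traversal).

-53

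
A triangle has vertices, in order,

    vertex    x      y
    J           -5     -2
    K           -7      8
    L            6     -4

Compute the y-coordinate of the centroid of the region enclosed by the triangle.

Apply the shoelace formula. First the cross-terms c_i = x_i·y_{i+1} − x_{i+1}·y_i:
  -54, -20, -32  ⇒  2A = -106, A = -53.
Then Σ (y_i + y_{i+1})·c_i = -212, so ȳ = -212 / (6·(-53)) = 2/3.

2/3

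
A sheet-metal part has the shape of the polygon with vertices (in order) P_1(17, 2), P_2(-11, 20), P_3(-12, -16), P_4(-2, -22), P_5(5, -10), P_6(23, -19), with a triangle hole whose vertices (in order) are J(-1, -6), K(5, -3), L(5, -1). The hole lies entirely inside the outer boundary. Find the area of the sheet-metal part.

Outer boundary:
Apply the shoelace formula: 2A = Σ (x_i·y_{i+1} − x_{i+1}·y_i), indices taken mod 6.
Σ = (362) + (416) + (232) + (130) + (135) + (369) = 1644
Area = |Σ|/2 = 822.
Hole:
J→K: (-1)(-3) − (5)(-6) = 33
K→L: (5)(-1) − (5)(-3) = 10
L→J: (5)(-6) − (-1)(-1) = -31
Σ = 12
Area = |Σ|/2 = 6.
Net area = 822 − 6 = 816.

816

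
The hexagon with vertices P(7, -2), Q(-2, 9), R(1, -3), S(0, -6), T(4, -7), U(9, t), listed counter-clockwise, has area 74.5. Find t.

-10

Write out the shoelace sum; only the two edges meeting at U involve t:
2·Area = [(4·t − 9·(-7)) + (9·(-2) − 7·t)] + 74
       = -3·t + 119 = 149
⇒ t = -10.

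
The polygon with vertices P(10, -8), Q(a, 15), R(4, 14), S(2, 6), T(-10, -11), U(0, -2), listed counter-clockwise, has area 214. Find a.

Write out the shoelace sum; only the two edges meeting at Q involve a:
2·Area = [(10·15 − a·(-8)) + (a·14 − 4·15)] + 74
       = 22·a + 164 = 428
⇒ a = 12.

12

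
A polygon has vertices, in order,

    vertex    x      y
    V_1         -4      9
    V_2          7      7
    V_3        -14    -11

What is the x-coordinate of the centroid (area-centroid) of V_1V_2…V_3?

Apply the shoelace (surveyor's) formula. First the cross-terms c_i = x_i·y_{i+1} − x_{i+1}·y_i:
  -91, 21, -170  ⇒  2A = -240, A = -120.
Then Σ (x_i + x_{i+1})·c_i = 2640, so x̄ = 2640 / (6·(-120)) = -11/3.

-11/3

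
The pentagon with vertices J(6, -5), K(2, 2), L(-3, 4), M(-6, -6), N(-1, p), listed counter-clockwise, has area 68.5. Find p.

Write out the shoelace sum; only the two edges meeting at N involve p:
2·Area = [((-6)·p − (-1)·(-6)) + ((-1)·(-5) − 6·p)] + 78
       = -12·p + 77 = 137
⇒ p = -5.

-5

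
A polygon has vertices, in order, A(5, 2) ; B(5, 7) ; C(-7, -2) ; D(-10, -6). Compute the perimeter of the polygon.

|AB| = √((0)² + (5)²) = √25 = 5
|BC| = √((-12)² + (-9)²) = √225 = 15
|CD| = √((-3)² + (-4)²) = √25 = 5
|DA| = √((15)² + (8)²) = √289 = 17
Perimeter = 5 + 15 + 5 + 17 = 42.

42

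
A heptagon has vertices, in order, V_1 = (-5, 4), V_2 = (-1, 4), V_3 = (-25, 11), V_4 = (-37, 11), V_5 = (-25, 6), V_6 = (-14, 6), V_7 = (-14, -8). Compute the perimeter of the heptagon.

|V_1V_2| = √((4)² + (0)²) = √16 = 4
|V_2V_3| = √((-24)² + (7)²) = √625 = 25
|V_3V_4| = √((-12)² + (0)²) = √144 = 12
|V_4V_5| = √((12)² + (-5)²) = √169 = 13
|V_5V_6| = √((11)² + (0)²) = √121 = 11
|V_6V_7| = √((0)² + (-14)²) = √196 = 14
|V_7V_1| = √((9)² + (12)²) = √225 = 15
Perimeter = 4 + 25 + 12 + 13 + 11 + 14 + 15 = 94.

94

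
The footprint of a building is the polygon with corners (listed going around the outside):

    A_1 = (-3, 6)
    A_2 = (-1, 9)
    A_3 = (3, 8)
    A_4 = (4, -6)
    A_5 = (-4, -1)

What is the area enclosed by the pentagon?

80.5

Σ = (-21) + (-35) + (-50) + (-28) + (-27) = -161
Area = |Σ|/2 = 80.5.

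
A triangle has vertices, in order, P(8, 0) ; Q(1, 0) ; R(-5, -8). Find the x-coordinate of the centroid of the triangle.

Apply the surveyor's formula. First the cross-terms c_i = x_i·y_{i+1} − x_{i+1}·y_i:
  0, -8, 64  ⇒  2A = 56, A = 28.
Then Σ (x_i + x_{i+1})·c_i = 224, so x̄ = 224 / (6·28) = 4/3.

4/3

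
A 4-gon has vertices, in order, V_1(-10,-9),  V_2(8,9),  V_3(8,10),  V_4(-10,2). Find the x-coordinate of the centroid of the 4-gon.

-3.5

Apply the shoelace formula. First the cross-terms c_i = x_i·y_{i+1} − x_{i+1}·y_i:
  -18, 8, 116, 110  ⇒  2A = 216, A = 108.
Then Σ (x_i + x_{i+1})·c_i = -2268, so x̄ = -2268 / (6·108) = -3.5.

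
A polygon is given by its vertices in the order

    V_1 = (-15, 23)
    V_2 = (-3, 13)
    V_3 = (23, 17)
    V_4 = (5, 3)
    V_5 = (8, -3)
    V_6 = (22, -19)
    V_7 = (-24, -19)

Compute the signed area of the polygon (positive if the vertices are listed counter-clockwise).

Σ = (-126) + (-350) + (-16) + (-39) + (-86) + (-874) + (-837) = -2328
Signed area = Σ/2 = -1164 (negative ⇒ clockwise traversal).

-1164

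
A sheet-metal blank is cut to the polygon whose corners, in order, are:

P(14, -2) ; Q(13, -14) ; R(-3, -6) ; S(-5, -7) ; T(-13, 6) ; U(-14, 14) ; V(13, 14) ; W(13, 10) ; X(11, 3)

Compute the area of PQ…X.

541.5

Apply Gauss's area formula: 2A = Σ (x_i·y_{i+1} − x_{i+1}·y_i), indices taken mod 9.
Σ = (-170) + (-120) + (-9) + (-121) + (-98) + (-378) + (-52) + (-71) + (-64) = -1083
Area = |Σ|/2 = 541.5.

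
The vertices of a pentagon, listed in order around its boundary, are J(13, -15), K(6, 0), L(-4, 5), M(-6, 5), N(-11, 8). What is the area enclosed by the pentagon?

Cross-terms: 90, 30, 10, 7, 61  ⇒  Σ = 198
Area = |Σ|/2 = 99.

99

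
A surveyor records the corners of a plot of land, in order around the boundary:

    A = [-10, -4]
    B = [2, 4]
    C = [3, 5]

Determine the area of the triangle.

Apply the shoelace formula: 2A = Σ (x_i·y_{i+1} − x_{i+1}·y_i), indices taken mod 3.
Σ = (-32) + (-2) + (38) = 4
Area = |Σ|/2 = 2.

2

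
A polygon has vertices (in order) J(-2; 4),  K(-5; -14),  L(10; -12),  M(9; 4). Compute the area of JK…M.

Apply the surveyor's formula: 2A = Σ (x_i·y_{i+1} − x_{i+1}·y_i), indices taken mod 4.
Cross-terms: 48, 200, 148, 44  ⇒  Σ = 440
Area = |Σ|/2 = 220.

220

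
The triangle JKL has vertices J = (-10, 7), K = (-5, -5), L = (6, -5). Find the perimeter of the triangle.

44

|JK| = √((5)² + (-12)²) = √169 = 13
|KL| = √((11)² + (0)²) = √121 = 11
|LJ| = √((-16)² + (12)²) = √400 = 20
Perimeter = 13 + 11 + 20 = 44.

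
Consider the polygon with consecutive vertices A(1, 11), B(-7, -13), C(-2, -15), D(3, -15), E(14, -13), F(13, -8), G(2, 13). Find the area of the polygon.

320

Apply the surveyor's formula: 2A = Σ (x_i·y_{i+1} − x_{i+1}·y_i), indices taken mod 7.
Σ = (64) + (79) + (75) + (171) + (57) + (185) + (9) = 640
Area = |Σ|/2 = 320.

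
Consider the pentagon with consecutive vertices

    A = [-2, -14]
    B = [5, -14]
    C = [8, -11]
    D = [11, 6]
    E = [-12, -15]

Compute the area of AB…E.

Apply Gauss's area formula: 2A = Σ (x_i·y_{i+1} − x_{i+1}·y_i), indices taken mod 5.
Σ = (98) + (57) + (169) + (-93) + (138) = 369
Area = |Σ|/2 = 184.5.

184.5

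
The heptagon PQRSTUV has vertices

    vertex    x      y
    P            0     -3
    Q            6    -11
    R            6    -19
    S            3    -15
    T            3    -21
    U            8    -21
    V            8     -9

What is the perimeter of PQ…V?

56

|PQ| = √((6)² + (-8)²) = √100 = 10
|QR| = √((0)² + (-8)²) = √64 = 8
|RS| = √((-3)² + (4)²) = √25 = 5
|ST| = √((0)² + (-6)²) = √36 = 6
|TU| = √((5)² + (0)²) = √25 = 5
|UV| = √((0)² + (12)²) = √144 = 12
|VP| = √((-8)² + (6)²) = √100 = 10
Perimeter = 10 + 8 + 5 + 6 + 5 + 12 + 10 = 56.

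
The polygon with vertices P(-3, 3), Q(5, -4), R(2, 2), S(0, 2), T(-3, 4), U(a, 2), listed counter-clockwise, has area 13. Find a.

The doubled signed area Σ (x_i y_{i+1} − x_{i+1} y_i) is linear in a.
With a=0 it equals 25; the coefficient of a is -1 (from the two edges through U).
So -1·a + 25 = 2·13 = 26 ⇒ a = -1.

-1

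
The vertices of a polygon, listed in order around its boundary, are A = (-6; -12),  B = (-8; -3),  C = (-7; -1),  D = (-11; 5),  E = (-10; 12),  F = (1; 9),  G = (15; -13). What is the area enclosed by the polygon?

363.5

Cross-terms: -78, -13, -46, -82, -102, -148, -258  ⇒  Σ = -727
Area = |Σ|/2 = 363.5.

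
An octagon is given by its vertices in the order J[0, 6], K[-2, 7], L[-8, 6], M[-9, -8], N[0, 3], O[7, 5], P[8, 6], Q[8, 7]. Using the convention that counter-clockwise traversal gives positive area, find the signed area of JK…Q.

92

Apply the shoelace (surveyor's) formula: 2A = Σ (x_i·y_{i+1} − x_{i+1}·y_i), indices taken mod 8.
Cross-terms: 12, 44, 118, -27, -21, 2, 8, 48  ⇒  Σ = 184
Signed area = Σ/2 = 92 (positive ⇒ counter-clockwise traversal).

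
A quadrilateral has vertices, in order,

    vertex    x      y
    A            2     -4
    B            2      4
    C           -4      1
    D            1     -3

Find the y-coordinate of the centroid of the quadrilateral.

Apply the shoelace (surveyor's) formula. First the cross-terms c_i = x_i·y_{i+1} − x_{i+1}·y_i:
  16, 18, 11, 2  ⇒  2A = 47, A = 23.5.
Then Σ (y_i + y_{i+1})·c_i = 54, so ȳ = 54 / (6·23.5) = 18/47.

18/47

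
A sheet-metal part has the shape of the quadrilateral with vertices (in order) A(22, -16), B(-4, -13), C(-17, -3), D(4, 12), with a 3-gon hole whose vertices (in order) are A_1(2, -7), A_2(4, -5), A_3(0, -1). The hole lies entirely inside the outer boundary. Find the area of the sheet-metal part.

531.5

Outer boundary:
A→B: (22)(-13) − (-4)(-16) = -350
B→C: (-4)(-3) − (-17)(-13) = -209
C→D: (-17)(12) − (4)(-3) = -192
D→A: (4)(-16) − (22)(12) = -328
Σ = -1079
Area = |Σ|/2 = 539.5.
Hole:
Apply the surveyor's formula: 2A = Σ (x_i·y_{i+1} − x_{i+1}·y_i), indices taken mod 3.
Cross-terms: 18, -4, 2  ⇒  Σ = 16
Area = |Σ|/2 = 8.
Net area = 539.5 − 8 = 531.5.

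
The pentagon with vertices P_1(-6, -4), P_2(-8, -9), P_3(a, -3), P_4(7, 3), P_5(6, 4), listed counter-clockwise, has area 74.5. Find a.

Write out the shoelace sum; only the two edges meeting at P_3 involve a:
2·Area = [((-8)·(-3) − a·(-9)) + (a·3 − 7·(-3))] + 32
       = 12·a + 77 = 149
⇒ a = 6.

6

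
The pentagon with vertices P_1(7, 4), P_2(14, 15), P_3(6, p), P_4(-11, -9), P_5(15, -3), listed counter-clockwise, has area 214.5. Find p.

The doubled signed area Σ (x_i y_{i+1} − x_{i+1} y_i) is linear in p.
With p=0 it equals 154; the coefficient of p is 25 (from the two edges through P_3).
So 25·p + 154 = 2·214.5 = 429 ⇒ p = 11.

11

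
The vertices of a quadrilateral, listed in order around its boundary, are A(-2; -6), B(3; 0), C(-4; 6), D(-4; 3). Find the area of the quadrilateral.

39

Apply the shoelace (surveyor's) formula: 2A = Σ (x_i·y_{i+1} − x_{i+1}·y_i), indices taken mod 4.
Σ = (18) + (18) + (12) + (30) = 78
Area = |Σ|/2 = 39.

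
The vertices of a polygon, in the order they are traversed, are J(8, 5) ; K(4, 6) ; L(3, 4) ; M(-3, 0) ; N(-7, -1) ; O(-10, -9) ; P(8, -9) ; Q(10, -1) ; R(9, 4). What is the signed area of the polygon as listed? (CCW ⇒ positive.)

200

Apply the shoelace formula: 2A = Σ (x_i·y_{i+1} − x_{i+1}·y_i), indices taken mod 9.
Cross-terms: 28, -2, 12, 3, 53, 162, 82, 49, 13  ⇒  Σ = 400
Signed area = Σ/2 = 200 (positive ⇒ counter-clockwise traversal).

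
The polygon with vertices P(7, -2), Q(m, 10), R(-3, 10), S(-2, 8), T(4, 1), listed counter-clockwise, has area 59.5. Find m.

The doubled signed area Σ (x_i y_{i+1} − x_{i+1} y_i) is linear in m.
With m=0 it equals 47; the coefficient of m is 12 (from the two edges through Q).
So 12·m + 47 = 2·59.5 = 119 ⇒ m = 6.

6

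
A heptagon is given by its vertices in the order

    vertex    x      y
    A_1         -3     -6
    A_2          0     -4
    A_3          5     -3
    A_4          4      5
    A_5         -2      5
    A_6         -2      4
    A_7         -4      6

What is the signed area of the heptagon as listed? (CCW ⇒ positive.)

Σ = (12) + (20) + (37) + (30) + (2) + (4) + (42) = 147
Signed area = Σ/2 = 73.5 (positive ⇒ counter-clockwise traversal).

73.5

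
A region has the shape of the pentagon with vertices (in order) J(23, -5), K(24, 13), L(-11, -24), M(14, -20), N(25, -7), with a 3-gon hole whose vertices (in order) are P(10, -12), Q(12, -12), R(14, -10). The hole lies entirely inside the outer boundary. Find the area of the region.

Outer boundary:
Σ = (419) + (-433) + (556) + (402) + (36) = 980
Area = |Σ|/2 = 490.
Hole:
Apply Gauss's area formula: 2A = Σ (x_i·y_{i+1} − x_{i+1}·y_i), indices taken mod 3.
Σ = (24) + (48) + (-68) = 4
Area = |Σ|/2 = 2.
Net area = 490 − 2 = 488.

488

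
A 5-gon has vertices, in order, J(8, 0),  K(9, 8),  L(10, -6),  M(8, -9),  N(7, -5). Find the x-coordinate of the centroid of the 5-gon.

Apply Gauss's area formula. First the cross-terms c_i = x_i·y_{i+1} − x_{i+1}·y_i:
  64, -134, -42, 23, 40  ⇒  2A = -49, A = -24.5.
Then Σ (x_i + x_{i+1})·c_i = -1269, so x̄ = -1269 / (6·(-24.5)) = 423/49.

423/49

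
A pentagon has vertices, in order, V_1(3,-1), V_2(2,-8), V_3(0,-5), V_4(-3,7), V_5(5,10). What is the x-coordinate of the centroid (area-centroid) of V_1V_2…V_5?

55/49

Apply Gauss's area formula. First the cross-terms c_i = x_i·y_{i+1} − x_{i+1}·y_i:
  -22, -10, -15, -65, -35  ⇒  2A = -147, A = -73.5.
Then Σ (x_i + x_{i+1})·c_i = -495, so x̄ = -495 / (6·(-73.5)) = 55/49.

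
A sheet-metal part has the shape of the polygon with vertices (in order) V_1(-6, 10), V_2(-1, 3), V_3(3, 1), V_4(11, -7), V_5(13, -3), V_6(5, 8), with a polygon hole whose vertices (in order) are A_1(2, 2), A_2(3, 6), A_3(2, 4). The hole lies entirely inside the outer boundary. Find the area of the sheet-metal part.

Outer boundary:
Σ = (-8) + (-10) + (-32) + (58) + (119) + (98) = 225
Area = |Σ|/2 = 112.5.
Hole:
Σ = (6) + (0) + (-4) = 2
Area = |Σ|/2 = 1.
Net area = 112.5 − 1 = 111.5.

111.5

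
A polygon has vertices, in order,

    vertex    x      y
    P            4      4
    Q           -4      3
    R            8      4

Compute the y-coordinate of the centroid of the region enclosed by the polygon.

Apply the surveyor's formula. First the cross-terms c_i = x_i·y_{i+1} − x_{i+1}·y_i:
  28, -40, 16  ⇒  2A = 4, A = 2.
Then Σ (y_i + y_{i+1})·c_i = 44, so ȳ = 44 / (6·2) = 11/3.

11/3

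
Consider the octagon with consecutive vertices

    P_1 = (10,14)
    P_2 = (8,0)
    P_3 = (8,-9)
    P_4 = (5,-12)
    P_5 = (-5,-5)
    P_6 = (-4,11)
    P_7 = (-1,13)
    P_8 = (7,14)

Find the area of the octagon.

291.5

Apply Gauss's area formula: 2A = Σ (x_i·y_{i+1} − x_{i+1}·y_i), indices taken mod 8.
Σ = (-112) + (-72) + (-51) + (-85) + (-75) + (-41) + (-105) + (-42) = -583
Area = |Σ|/2 = 291.5.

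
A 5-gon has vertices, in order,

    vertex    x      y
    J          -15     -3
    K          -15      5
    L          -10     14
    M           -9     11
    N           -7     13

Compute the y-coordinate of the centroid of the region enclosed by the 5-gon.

Apply Gauss's area formula. First the cross-terms c_i = x_i·y_{i+1} − x_{i+1}·y_i:
  -120, -160, 16, -40, 216  ⇒  2A = -88, A = -44.
Then Σ (y_i + y_{i+1})·c_i = -1680, so ȳ = -1680 / (6·(-44)) = 70/11.

70/11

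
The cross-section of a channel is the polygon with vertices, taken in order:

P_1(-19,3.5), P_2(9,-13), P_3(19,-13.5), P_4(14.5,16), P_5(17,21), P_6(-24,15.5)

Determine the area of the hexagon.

Σ = (215.5) + (125.5) + (499.75) + (32.5) + (767.5) + (210.5) = 1851.25
Area = |Σ|/2 = 925.625.

925.625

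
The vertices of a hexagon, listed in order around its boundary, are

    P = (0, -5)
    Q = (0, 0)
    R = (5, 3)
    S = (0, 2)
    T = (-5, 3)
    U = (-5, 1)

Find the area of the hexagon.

Apply the surveyor's formula: 2A = Σ (x_i·y_{i+1} − x_{i+1}·y_i), indices taken mod 6.
P→Q: (0)(0) − (0)(-5) = 0
Q→R: (0)(3) − (5)(0) = 0
R→S: (5)(2) − (0)(3) = 10
S→T: (0)(3) − (-5)(2) = 10
T→U: (-5)(1) − (-5)(3) = 10
U→P: (-5)(-5) − (0)(1) = 25
Σ = 55
Area = |Σ|/2 = 27.5.

27.5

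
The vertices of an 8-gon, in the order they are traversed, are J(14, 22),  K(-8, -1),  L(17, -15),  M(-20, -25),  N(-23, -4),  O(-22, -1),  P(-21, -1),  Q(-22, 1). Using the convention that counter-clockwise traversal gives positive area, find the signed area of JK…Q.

Apply the shoelace (surveyor's) formula: 2A = Σ (x_i·y_{i+1} − x_{i+1}·y_i), indices taken mod 8.
Σ = (162) + (137) + (-725) + (-495) + (-65) + (1) + (-43) + (-498) = -1526
Signed area = Σ/2 = -763 (negative ⇒ clockwise traversal).

-763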